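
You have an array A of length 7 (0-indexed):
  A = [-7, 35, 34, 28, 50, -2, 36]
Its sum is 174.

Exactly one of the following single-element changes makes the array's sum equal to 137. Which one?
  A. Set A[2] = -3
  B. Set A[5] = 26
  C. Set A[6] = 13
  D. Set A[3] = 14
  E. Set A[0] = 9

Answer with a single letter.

Answer: A

Derivation:
Option A: A[2] 34->-3, delta=-37, new_sum=174+(-37)=137 <-- matches target
Option B: A[5] -2->26, delta=28, new_sum=174+(28)=202
Option C: A[6] 36->13, delta=-23, new_sum=174+(-23)=151
Option D: A[3] 28->14, delta=-14, new_sum=174+(-14)=160
Option E: A[0] -7->9, delta=16, new_sum=174+(16)=190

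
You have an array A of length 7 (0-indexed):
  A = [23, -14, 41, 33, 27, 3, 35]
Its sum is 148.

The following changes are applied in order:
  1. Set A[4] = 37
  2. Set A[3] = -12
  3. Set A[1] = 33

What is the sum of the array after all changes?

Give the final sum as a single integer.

Answer: 160

Derivation:
Initial sum: 148
Change 1: A[4] 27 -> 37, delta = 10, sum = 158
Change 2: A[3] 33 -> -12, delta = -45, sum = 113
Change 3: A[1] -14 -> 33, delta = 47, sum = 160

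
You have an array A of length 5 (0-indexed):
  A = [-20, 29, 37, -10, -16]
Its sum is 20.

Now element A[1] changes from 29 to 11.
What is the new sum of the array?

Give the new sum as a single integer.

Old value at index 1: 29
New value at index 1: 11
Delta = 11 - 29 = -18
New sum = old_sum + delta = 20 + (-18) = 2

Answer: 2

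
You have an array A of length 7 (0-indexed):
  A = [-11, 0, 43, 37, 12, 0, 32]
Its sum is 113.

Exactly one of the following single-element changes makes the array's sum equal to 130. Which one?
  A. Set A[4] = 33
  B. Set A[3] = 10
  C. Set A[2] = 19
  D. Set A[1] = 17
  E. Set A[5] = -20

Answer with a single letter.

Answer: D

Derivation:
Option A: A[4] 12->33, delta=21, new_sum=113+(21)=134
Option B: A[3] 37->10, delta=-27, new_sum=113+(-27)=86
Option C: A[2] 43->19, delta=-24, new_sum=113+(-24)=89
Option D: A[1] 0->17, delta=17, new_sum=113+(17)=130 <-- matches target
Option E: A[5] 0->-20, delta=-20, new_sum=113+(-20)=93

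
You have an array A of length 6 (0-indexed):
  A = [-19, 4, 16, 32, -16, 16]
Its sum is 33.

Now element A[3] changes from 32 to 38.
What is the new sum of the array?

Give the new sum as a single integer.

Answer: 39

Derivation:
Old value at index 3: 32
New value at index 3: 38
Delta = 38 - 32 = 6
New sum = old_sum + delta = 33 + (6) = 39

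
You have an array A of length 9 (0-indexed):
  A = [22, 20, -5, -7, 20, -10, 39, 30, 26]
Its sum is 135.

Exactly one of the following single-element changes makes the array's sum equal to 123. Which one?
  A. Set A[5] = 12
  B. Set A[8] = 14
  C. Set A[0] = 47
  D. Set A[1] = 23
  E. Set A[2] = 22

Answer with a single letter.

Option A: A[5] -10->12, delta=22, new_sum=135+(22)=157
Option B: A[8] 26->14, delta=-12, new_sum=135+(-12)=123 <-- matches target
Option C: A[0] 22->47, delta=25, new_sum=135+(25)=160
Option D: A[1] 20->23, delta=3, new_sum=135+(3)=138
Option E: A[2] -5->22, delta=27, new_sum=135+(27)=162

Answer: B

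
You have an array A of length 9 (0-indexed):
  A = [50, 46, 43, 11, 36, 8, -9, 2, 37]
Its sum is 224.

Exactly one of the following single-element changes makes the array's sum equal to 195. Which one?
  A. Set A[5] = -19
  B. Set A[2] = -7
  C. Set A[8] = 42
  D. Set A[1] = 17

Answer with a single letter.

Option A: A[5] 8->-19, delta=-27, new_sum=224+(-27)=197
Option B: A[2] 43->-7, delta=-50, new_sum=224+(-50)=174
Option C: A[8] 37->42, delta=5, new_sum=224+(5)=229
Option D: A[1] 46->17, delta=-29, new_sum=224+(-29)=195 <-- matches target

Answer: D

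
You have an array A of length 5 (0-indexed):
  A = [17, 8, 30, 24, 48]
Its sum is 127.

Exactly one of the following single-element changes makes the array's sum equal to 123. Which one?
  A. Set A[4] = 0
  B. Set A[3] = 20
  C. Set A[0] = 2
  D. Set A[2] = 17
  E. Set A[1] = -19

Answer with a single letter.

Answer: B

Derivation:
Option A: A[4] 48->0, delta=-48, new_sum=127+(-48)=79
Option B: A[3] 24->20, delta=-4, new_sum=127+(-4)=123 <-- matches target
Option C: A[0] 17->2, delta=-15, new_sum=127+(-15)=112
Option D: A[2] 30->17, delta=-13, new_sum=127+(-13)=114
Option E: A[1] 8->-19, delta=-27, new_sum=127+(-27)=100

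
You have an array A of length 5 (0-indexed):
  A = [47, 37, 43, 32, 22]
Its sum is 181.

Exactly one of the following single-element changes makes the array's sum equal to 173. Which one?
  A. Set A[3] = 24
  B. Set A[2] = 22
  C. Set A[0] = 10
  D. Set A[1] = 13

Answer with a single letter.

Answer: A

Derivation:
Option A: A[3] 32->24, delta=-8, new_sum=181+(-8)=173 <-- matches target
Option B: A[2] 43->22, delta=-21, new_sum=181+(-21)=160
Option C: A[0] 47->10, delta=-37, new_sum=181+(-37)=144
Option D: A[1] 37->13, delta=-24, new_sum=181+(-24)=157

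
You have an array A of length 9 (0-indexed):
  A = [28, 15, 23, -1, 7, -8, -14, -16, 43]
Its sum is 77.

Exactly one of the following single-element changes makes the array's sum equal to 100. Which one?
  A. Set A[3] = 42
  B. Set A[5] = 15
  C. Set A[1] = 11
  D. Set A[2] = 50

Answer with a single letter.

Option A: A[3] -1->42, delta=43, new_sum=77+(43)=120
Option B: A[5] -8->15, delta=23, new_sum=77+(23)=100 <-- matches target
Option C: A[1] 15->11, delta=-4, new_sum=77+(-4)=73
Option D: A[2] 23->50, delta=27, new_sum=77+(27)=104

Answer: B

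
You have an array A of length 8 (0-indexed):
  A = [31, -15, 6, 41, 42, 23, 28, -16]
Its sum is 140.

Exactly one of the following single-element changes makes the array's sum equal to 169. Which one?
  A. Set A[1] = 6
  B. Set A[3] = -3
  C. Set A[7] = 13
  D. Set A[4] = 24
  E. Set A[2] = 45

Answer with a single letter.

Option A: A[1] -15->6, delta=21, new_sum=140+(21)=161
Option B: A[3] 41->-3, delta=-44, new_sum=140+(-44)=96
Option C: A[7] -16->13, delta=29, new_sum=140+(29)=169 <-- matches target
Option D: A[4] 42->24, delta=-18, new_sum=140+(-18)=122
Option E: A[2] 6->45, delta=39, new_sum=140+(39)=179

Answer: C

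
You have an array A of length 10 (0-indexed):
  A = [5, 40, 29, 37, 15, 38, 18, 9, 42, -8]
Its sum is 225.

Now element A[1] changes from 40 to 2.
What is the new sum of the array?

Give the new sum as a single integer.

Answer: 187

Derivation:
Old value at index 1: 40
New value at index 1: 2
Delta = 2 - 40 = -38
New sum = old_sum + delta = 225 + (-38) = 187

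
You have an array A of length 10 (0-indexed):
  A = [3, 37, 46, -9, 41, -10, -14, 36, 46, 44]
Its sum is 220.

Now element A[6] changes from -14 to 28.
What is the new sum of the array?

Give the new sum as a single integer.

Old value at index 6: -14
New value at index 6: 28
Delta = 28 - -14 = 42
New sum = old_sum + delta = 220 + (42) = 262

Answer: 262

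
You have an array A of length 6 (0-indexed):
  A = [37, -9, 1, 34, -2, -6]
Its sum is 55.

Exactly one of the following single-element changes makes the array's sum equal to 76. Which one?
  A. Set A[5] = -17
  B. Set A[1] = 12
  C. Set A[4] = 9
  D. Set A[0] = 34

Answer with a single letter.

Answer: B

Derivation:
Option A: A[5] -6->-17, delta=-11, new_sum=55+(-11)=44
Option B: A[1] -9->12, delta=21, new_sum=55+(21)=76 <-- matches target
Option C: A[4] -2->9, delta=11, new_sum=55+(11)=66
Option D: A[0] 37->34, delta=-3, new_sum=55+(-3)=52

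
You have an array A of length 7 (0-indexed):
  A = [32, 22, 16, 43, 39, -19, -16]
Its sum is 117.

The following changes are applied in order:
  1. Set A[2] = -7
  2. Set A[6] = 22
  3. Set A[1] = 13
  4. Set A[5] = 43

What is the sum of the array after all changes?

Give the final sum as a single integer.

Answer: 185

Derivation:
Initial sum: 117
Change 1: A[2] 16 -> -7, delta = -23, sum = 94
Change 2: A[6] -16 -> 22, delta = 38, sum = 132
Change 3: A[1] 22 -> 13, delta = -9, sum = 123
Change 4: A[5] -19 -> 43, delta = 62, sum = 185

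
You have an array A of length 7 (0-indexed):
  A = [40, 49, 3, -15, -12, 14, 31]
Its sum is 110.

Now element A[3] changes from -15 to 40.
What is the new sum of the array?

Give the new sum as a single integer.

Answer: 165

Derivation:
Old value at index 3: -15
New value at index 3: 40
Delta = 40 - -15 = 55
New sum = old_sum + delta = 110 + (55) = 165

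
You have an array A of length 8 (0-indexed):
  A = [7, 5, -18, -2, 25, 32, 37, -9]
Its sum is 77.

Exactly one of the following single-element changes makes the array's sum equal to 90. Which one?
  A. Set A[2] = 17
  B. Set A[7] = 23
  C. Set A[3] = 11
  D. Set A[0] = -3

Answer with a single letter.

Answer: C

Derivation:
Option A: A[2] -18->17, delta=35, new_sum=77+(35)=112
Option B: A[7] -9->23, delta=32, new_sum=77+(32)=109
Option C: A[3] -2->11, delta=13, new_sum=77+(13)=90 <-- matches target
Option D: A[0] 7->-3, delta=-10, new_sum=77+(-10)=67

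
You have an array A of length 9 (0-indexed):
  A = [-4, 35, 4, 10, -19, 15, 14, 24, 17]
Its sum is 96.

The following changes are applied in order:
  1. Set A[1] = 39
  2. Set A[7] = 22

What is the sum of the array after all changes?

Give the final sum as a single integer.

Initial sum: 96
Change 1: A[1] 35 -> 39, delta = 4, sum = 100
Change 2: A[7] 24 -> 22, delta = -2, sum = 98

Answer: 98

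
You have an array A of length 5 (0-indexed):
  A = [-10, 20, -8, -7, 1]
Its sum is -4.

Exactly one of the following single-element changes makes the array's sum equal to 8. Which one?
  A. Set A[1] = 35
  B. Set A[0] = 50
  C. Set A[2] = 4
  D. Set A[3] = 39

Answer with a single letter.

Option A: A[1] 20->35, delta=15, new_sum=-4+(15)=11
Option B: A[0] -10->50, delta=60, new_sum=-4+(60)=56
Option C: A[2] -8->4, delta=12, new_sum=-4+(12)=8 <-- matches target
Option D: A[3] -7->39, delta=46, new_sum=-4+(46)=42

Answer: C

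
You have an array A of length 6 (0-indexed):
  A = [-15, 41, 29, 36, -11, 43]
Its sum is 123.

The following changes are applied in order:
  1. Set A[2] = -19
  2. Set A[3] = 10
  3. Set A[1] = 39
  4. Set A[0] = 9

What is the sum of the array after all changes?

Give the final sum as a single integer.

Initial sum: 123
Change 1: A[2] 29 -> -19, delta = -48, sum = 75
Change 2: A[3] 36 -> 10, delta = -26, sum = 49
Change 3: A[1] 41 -> 39, delta = -2, sum = 47
Change 4: A[0] -15 -> 9, delta = 24, sum = 71

Answer: 71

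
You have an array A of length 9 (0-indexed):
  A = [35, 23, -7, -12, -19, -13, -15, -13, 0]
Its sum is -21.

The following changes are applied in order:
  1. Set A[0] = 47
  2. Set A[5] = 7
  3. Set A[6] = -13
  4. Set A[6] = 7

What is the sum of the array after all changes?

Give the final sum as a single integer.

Answer: 33

Derivation:
Initial sum: -21
Change 1: A[0] 35 -> 47, delta = 12, sum = -9
Change 2: A[5] -13 -> 7, delta = 20, sum = 11
Change 3: A[6] -15 -> -13, delta = 2, sum = 13
Change 4: A[6] -13 -> 7, delta = 20, sum = 33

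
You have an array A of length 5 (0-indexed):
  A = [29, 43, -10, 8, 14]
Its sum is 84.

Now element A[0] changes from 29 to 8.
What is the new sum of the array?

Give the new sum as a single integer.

Old value at index 0: 29
New value at index 0: 8
Delta = 8 - 29 = -21
New sum = old_sum + delta = 84 + (-21) = 63

Answer: 63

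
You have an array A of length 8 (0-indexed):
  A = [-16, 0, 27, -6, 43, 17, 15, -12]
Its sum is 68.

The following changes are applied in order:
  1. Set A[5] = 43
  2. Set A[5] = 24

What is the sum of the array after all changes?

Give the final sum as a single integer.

Initial sum: 68
Change 1: A[5] 17 -> 43, delta = 26, sum = 94
Change 2: A[5] 43 -> 24, delta = -19, sum = 75

Answer: 75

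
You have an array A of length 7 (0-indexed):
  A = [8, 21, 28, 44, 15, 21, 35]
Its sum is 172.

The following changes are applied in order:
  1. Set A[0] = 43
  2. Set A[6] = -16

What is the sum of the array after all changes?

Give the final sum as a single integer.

Initial sum: 172
Change 1: A[0] 8 -> 43, delta = 35, sum = 207
Change 2: A[6] 35 -> -16, delta = -51, sum = 156

Answer: 156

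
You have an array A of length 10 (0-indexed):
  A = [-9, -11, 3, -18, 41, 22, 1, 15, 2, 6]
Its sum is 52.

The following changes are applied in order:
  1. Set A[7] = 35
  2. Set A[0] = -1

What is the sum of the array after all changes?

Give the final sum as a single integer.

Initial sum: 52
Change 1: A[7] 15 -> 35, delta = 20, sum = 72
Change 2: A[0] -9 -> -1, delta = 8, sum = 80

Answer: 80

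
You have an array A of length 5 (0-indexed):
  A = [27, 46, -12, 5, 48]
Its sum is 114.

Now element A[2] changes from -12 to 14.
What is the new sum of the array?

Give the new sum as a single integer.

Old value at index 2: -12
New value at index 2: 14
Delta = 14 - -12 = 26
New sum = old_sum + delta = 114 + (26) = 140

Answer: 140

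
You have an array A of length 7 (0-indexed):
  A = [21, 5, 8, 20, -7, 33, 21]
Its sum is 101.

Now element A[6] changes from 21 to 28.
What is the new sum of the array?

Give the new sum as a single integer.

Old value at index 6: 21
New value at index 6: 28
Delta = 28 - 21 = 7
New sum = old_sum + delta = 101 + (7) = 108

Answer: 108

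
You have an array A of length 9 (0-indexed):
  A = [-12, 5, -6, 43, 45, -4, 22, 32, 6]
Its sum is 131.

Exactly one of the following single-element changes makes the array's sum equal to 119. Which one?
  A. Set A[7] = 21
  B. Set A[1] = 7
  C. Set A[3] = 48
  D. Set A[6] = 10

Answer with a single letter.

Option A: A[7] 32->21, delta=-11, new_sum=131+(-11)=120
Option B: A[1] 5->7, delta=2, new_sum=131+(2)=133
Option C: A[3] 43->48, delta=5, new_sum=131+(5)=136
Option D: A[6] 22->10, delta=-12, new_sum=131+(-12)=119 <-- matches target

Answer: D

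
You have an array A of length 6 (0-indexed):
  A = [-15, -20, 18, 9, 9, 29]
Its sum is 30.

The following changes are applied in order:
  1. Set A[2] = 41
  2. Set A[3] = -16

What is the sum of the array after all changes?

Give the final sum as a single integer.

Initial sum: 30
Change 1: A[2] 18 -> 41, delta = 23, sum = 53
Change 2: A[3] 9 -> -16, delta = -25, sum = 28

Answer: 28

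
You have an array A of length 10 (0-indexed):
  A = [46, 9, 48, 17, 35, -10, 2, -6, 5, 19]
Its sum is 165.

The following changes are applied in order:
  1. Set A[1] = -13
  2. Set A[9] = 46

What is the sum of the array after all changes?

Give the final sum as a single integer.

Initial sum: 165
Change 1: A[1] 9 -> -13, delta = -22, sum = 143
Change 2: A[9] 19 -> 46, delta = 27, sum = 170

Answer: 170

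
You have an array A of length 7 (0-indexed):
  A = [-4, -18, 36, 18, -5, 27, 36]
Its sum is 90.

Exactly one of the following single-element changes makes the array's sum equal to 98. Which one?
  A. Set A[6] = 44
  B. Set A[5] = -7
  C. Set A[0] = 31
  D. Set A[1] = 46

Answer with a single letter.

Answer: A

Derivation:
Option A: A[6] 36->44, delta=8, new_sum=90+(8)=98 <-- matches target
Option B: A[5] 27->-7, delta=-34, new_sum=90+(-34)=56
Option C: A[0] -4->31, delta=35, new_sum=90+(35)=125
Option D: A[1] -18->46, delta=64, new_sum=90+(64)=154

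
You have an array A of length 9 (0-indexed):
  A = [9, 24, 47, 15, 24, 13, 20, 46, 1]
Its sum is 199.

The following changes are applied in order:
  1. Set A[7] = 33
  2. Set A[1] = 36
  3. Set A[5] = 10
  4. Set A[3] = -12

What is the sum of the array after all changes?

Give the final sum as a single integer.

Answer: 168

Derivation:
Initial sum: 199
Change 1: A[7] 46 -> 33, delta = -13, sum = 186
Change 2: A[1] 24 -> 36, delta = 12, sum = 198
Change 3: A[5] 13 -> 10, delta = -3, sum = 195
Change 4: A[3] 15 -> -12, delta = -27, sum = 168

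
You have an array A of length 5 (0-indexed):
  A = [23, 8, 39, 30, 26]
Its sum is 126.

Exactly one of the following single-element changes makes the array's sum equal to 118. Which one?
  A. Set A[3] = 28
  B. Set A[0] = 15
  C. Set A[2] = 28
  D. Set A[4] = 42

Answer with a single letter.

Answer: B

Derivation:
Option A: A[3] 30->28, delta=-2, new_sum=126+(-2)=124
Option B: A[0] 23->15, delta=-8, new_sum=126+(-8)=118 <-- matches target
Option C: A[2] 39->28, delta=-11, new_sum=126+(-11)=115
Option D: A[4] 26->42, delta=16, new_sum=126+(16)=142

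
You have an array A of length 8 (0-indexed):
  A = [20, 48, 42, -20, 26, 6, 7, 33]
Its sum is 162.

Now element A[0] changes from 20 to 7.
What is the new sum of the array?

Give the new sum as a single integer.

Answer: 149

Derivation:
Old value at index 0: 20
New value at index 0: 7
Delta = 7 - 20 = -13
New sum = old_sum + delta = 162 + (-13) = 149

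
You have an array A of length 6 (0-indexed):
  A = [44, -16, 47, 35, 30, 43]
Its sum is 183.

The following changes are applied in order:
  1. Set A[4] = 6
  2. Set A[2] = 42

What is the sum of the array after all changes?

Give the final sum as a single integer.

Answer: 154

Derivation:
Initial sum: 183
Change 1: A[4] 30 -> 6, delta = -24, sum = 159
Change 2: A[2] 47 -> 42, delta = -5, sum = 154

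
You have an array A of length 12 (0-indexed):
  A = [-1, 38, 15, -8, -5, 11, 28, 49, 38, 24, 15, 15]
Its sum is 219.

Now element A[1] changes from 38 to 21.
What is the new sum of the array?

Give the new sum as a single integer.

Old value at index 1: 38
New value at index 1: 21
Delta = 21 - 38 = -17
New sum = old_sum + delta = 219 + (-17) = 202

Answer: 202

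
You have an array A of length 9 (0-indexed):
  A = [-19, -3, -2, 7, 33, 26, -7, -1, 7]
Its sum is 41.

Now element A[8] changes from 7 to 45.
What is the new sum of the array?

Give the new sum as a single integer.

Answer: 79

Derivation:
Old value at index 8: 7
New value at index 8: 45
Delta = 45 - 7 = 38
New sum = old_sum + delta = 41 + (38) = 79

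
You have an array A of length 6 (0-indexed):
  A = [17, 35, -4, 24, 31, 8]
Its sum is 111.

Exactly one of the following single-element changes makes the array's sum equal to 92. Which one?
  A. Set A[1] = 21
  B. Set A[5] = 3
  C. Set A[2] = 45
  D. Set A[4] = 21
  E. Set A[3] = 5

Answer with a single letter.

Answer: E

Derivation:
Option A: A[1] 35->21, delta=-14, new_sum=111+(-14)=97
Option B: A[5] 8->3, delta=-5, new_sum=111+(-5)=106
Option C: A[2] -4->45, delta=49, new_sum=111+(49)=160
Option D: A[4] 31->21, delta=-10, new_sum=111+(-10)=101
Option E: A[3] 24->5, delta=-19, new_sum=111+(-19)=92 <-- matches target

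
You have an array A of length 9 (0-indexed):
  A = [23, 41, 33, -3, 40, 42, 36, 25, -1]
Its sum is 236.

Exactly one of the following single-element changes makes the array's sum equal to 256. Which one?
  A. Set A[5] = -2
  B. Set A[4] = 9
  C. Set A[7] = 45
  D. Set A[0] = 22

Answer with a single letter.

Option A: A[5] 42->-2, delta=-44, new_sum=236+(-44)=192
Option B: A[4] 40->9, delta=-31, new_sum=236+(-31)=205
Option C: A[7] 25->45, delta=20, new_sum=236+(20)=256 <-- matches target
Option D: A[0] 23->22, delta=-1, new_sum=236+(-1)=235

Answer: C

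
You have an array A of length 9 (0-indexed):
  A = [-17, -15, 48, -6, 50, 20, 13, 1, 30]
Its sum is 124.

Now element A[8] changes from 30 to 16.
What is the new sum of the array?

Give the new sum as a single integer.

Old value at index 8: 30
New value at index 8: 16
Delta = 16 - 30 = -14
New sum = old_sum + delta = 124 + (-14) = 110

Answer: 110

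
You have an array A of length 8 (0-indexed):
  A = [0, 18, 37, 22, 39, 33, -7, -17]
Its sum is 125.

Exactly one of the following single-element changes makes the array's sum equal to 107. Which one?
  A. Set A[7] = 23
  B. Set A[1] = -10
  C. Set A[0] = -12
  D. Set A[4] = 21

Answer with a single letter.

Option A: A[7] -17->23, delta=40, new_sum=125+(40)=165
Option B: A[1] 18->-10, delta=-28, new_sum=125+(-28)=97
Option C: A[0] 0->-12, delta=-12, new_sum=125+(-12)=113
Option D: A[4] 39->21, delta=-18, new_sum=125+(-18)=107 <-- matches target

Answer: D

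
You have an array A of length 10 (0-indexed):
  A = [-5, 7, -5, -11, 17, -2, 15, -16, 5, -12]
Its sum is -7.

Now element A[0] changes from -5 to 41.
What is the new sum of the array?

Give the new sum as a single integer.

Answer: 39

Derivation:
Old value at index 0: -5
New value at index 0: 41
Delta = 41 - -5 = 46
New sum = old_sum + delta = -7 + (46) = 39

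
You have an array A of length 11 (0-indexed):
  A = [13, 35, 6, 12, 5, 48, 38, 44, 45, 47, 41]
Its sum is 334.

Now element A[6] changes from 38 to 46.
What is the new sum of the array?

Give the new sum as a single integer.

Old value at index 6: 38
New value at index 6: 46
Delta = 46 - 38 = 8
New sum = old_sum + delta = 334 + (8) = 342

Answer: 342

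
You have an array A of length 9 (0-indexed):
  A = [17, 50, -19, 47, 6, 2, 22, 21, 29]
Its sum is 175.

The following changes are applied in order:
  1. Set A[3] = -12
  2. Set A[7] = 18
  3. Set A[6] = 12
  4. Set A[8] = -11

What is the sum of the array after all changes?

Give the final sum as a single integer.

Initial sum: 175
Change 1: A[3] 47 -> -12, delta = -59, sum = 116
Change 2: A[7] 21 -> 18, delta = -3, sum = 113
Change 3: A[6] 22 -> 12, delta = -10, sum = 103
Change 4: A[8] 29 -> -11, delta = -40, sum = 63

Answer: 63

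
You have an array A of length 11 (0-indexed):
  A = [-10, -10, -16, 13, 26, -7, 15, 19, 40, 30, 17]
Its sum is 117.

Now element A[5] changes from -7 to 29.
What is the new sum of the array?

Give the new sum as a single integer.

Old value at index 5: -7
New value at index 5: 29
Delta = 29 - -7 = 36
New sum = old_sum + delta = 117 + (36) = 153

Answer: 153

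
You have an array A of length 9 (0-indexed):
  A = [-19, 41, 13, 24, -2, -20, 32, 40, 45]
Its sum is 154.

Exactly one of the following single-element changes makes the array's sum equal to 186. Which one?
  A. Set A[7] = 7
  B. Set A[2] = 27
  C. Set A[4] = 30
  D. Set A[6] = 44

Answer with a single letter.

Option A: A[7] 40->7, delta=-33, new_sum=154+(-33)=121
Option B: A[2] 13->27, delta=14, new_sum=154+(14)=168
Option C: A[4] -2->30, delta=32, new_sum=154+(32)=186 <-- matches target
Option D: A[6] 32->44, delta=12, new_sum=154+(12)=166

Answer: C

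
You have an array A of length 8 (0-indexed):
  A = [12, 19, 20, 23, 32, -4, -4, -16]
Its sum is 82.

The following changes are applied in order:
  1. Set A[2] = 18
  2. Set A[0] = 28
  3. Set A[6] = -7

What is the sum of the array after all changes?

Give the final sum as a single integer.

Initial sum: 82
Change 1: A[2] 20 -> 18, delta = -2, sum = 80
Change 2: A[0] 12 -> 28, delta = 16, sum = 96
Change 3: A[6] -4 -> -7, delta = -3, sum = 93

Answer: 93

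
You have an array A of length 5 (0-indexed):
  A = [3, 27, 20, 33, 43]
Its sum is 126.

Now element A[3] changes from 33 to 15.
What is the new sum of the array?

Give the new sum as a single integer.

Old value at index 3: 33
New value at index 3: 15
Delta = 15 - 33 = -18
New sum = old_sum + delta = 126 + (-18) = 108

Answer: 108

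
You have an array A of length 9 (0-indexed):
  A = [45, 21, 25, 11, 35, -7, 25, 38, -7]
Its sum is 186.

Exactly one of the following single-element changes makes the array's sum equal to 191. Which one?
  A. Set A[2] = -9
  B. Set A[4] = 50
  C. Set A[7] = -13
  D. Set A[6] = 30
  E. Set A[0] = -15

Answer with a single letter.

Answer: D

Derivation:
Option A: A[2] 25->-9, delta=-34, new_sum=186+(-34)=152
Option B: A[4] 35->50, delta=15, new_sum=186+(15)=201
Option C: A[7] 38->-13, delta=-51, new_sum=186+(-51)=135
Option D: A[6] 25->30, delta=5, new_sum=186+(5)=191 <-- matches target
Option E: A[0] 45->-15, delta=-60, new_sum=186+(-60)=126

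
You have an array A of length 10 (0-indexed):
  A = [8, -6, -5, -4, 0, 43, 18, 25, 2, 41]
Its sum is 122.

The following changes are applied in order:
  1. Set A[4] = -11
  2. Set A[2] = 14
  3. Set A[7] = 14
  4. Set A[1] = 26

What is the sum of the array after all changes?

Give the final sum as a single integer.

Initial sum: 122
Change 1: A[4] 0 -> -11, delta = -11, sum = 111
Change 2: A[2] -5 -> 14, delta = 19, sum = 130
Change 3: A[7] 25 -> 14, delta = -11, sum = 119
Change 4: A[1] -6 -> 26, delta = 32, sum = 151

Answer: 151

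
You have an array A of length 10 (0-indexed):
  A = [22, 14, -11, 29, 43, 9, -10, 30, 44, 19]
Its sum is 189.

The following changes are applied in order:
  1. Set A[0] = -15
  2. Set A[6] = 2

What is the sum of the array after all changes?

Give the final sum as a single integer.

Answer: 164

Derivation:
Initial sum: 189
Change 1: A[0] 22 -> -15, delta = -37, sum = 152
Change 2: A[6] -10 -> 2, delta = 12, sum = 164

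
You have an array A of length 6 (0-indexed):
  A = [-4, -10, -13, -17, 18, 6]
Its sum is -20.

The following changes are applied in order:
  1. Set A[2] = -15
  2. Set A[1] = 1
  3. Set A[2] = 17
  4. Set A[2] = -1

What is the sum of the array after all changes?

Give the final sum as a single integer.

Answer: 3

Derivation:
Initial sum: -20
Change 1: A[2] -13 -> -15, delta = -2, sum = -22
Change 2: A[1] -10 -> 1, delta = 11, sum = -11
Change 3: A[2] -15 -> 17, delta = 32, sum = 21
Change 4: A[2] 17 -> -1, delta = -18, sum = 3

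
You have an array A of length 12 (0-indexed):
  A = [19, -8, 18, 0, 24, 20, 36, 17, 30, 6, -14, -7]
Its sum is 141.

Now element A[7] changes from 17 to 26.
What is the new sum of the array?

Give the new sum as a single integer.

Answer: 150

Derivation:
Old value at index 7: 17
New value at index 7: 26
Delta = 26 - 17 = 9
New sum = old_sum + delta = 141 + (9) = 150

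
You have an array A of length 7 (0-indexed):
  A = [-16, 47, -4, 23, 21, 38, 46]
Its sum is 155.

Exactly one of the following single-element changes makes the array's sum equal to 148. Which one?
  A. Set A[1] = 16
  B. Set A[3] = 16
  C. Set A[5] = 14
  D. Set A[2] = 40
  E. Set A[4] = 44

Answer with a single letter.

Option A: A[1] 47->16, delta=-31, new_sum=155+(-31)=124
Option B: A[3] 23->16, delta=-7, new_sum=155+(-7)=148 <-- matches target
Option C: A[5] 38->14, delta=-24, new_sum=155+(-24)=131
Option D: A[2] -4->40, delta=44, new_sum=155+(44)=199
Option E: A[4] 21->44, delta=23, new_sum=155+(23)=178

Answer: B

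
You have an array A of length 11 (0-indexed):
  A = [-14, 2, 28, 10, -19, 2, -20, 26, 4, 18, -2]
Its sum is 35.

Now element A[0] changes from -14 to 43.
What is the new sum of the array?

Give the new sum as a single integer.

Answer: 92

Derivation:
Old value at index 0: -14
New value at index 0: 43
Delta = 43 - -14 = 57
New sum = old_sum + delta = 35 + (57) = 92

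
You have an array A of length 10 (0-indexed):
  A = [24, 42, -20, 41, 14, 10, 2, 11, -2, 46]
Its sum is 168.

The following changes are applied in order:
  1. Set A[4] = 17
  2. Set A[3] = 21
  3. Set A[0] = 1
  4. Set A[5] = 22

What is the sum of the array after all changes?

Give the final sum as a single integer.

Initial sum: 168
Change 1: A[4] 14 -> 17, delta = 3, sum = 171
Change 2: A[3] 41 -> 21, delta = -20, sum = 151
Change 3: A[0] 24 -> 1, delta = -23, sum = 128
Change 4: A[5] 10 -> 22, delta = 12, sum = 140

Answer: 140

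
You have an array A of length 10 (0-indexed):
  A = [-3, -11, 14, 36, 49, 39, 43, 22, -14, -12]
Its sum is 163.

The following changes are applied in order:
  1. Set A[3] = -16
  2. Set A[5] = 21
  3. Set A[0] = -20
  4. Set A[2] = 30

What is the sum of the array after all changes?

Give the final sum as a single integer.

Answer: 92

Derivation:
Initial sum: 163
Change 1: A[3] 36 -> -16, delta = -52, sum = 111
Change 2: A[5] 39 -> 21, delta = -18, sum = 93
Change 3: A[0] -3 -> -20, delta = -17, sum = 76
Change 4: A[2] 14 -> 30, delta = 16, sum = 92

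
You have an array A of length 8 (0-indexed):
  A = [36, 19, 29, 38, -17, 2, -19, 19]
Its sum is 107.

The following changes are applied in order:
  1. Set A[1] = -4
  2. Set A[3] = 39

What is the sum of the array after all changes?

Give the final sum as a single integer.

Initial sum: 107
Change 1: A[1] 19 -> -4, delta = -23, sum = 84
Change 2: A[3] 38 -> 39, delta = 1, sum = 85

Answer: 85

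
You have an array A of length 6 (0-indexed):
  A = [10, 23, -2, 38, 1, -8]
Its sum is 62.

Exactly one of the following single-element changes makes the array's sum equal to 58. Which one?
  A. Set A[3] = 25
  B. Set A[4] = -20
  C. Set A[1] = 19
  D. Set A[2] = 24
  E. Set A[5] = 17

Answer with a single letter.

Answer: C

Derivation:
Option A: A[3] 38->25, delta=-13, new_sum=62+(-13)=49
Option B: A[4] 1->-20, delta=-21, new_sum=62+(-21)=41
Option C: A[1] 23->19, delta=-4, new_sum=62+(-4)=58 <-- matches target
Option D: A[2] -2->24, delta=26, new_sum=62+(26)=88
Option E: A[5] -8->17, delta=25, new_sum=62+(25)=87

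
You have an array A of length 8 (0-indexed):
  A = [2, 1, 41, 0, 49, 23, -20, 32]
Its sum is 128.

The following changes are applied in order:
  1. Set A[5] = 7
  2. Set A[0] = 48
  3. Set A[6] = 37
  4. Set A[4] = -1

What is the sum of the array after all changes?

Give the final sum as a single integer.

Initial sum: 128
Change 1: A[5] 23 -> 7, delta = -16, sum = 112
Change 2: A[0] 2 -> 48, delta = 46, sum = 158
Change 3: A[6] -20 -> 37, delta = 57, sum = 215
Change 4: A[4] 49 -> -1, delta = -50, sum = 165

Answer: 165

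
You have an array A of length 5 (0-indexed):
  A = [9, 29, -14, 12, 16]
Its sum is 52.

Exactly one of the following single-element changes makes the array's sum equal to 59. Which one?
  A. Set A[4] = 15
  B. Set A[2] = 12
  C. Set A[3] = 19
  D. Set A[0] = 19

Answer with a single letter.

Option A: A[4] 16->15, delta=-1, new_sum=52+(-1)=51
Option B: A[2] -14->12, delta=26, new_sum=52+(26)=78
Option C: A[3] 12->19, delta=7, new_sum=52+(7)=59 <-- matches target
Option D: A[0] 9->19, delta=10, new_sum=52+(10)=62

Answer: C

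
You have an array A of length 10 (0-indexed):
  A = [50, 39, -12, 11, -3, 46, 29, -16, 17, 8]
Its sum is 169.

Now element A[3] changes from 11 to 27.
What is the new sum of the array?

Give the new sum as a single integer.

Answer: 185

Derivation:
Old value at index 3: 11
New value at index 3: 27
Delta = 27 - 11 = 16
New sum = old_sum + delta = 169 + (16) = 185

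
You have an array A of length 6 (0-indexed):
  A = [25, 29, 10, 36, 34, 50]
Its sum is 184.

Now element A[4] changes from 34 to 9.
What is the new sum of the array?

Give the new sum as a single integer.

Answer: 159

Derivation:
Old value at index 4: 34
New value at index 4: 9
Delta = 9 - 34 = -25
New sum = old_sum + delta = 184 + (-25) = 159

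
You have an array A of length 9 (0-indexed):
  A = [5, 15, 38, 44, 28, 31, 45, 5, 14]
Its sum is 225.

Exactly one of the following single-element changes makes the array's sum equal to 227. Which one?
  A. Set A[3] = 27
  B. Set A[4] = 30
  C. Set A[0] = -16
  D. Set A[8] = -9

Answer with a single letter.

Option A: A[3] 44->27, delta=-17, new_sum=225+(-17)=208
Option B: A[4] 28->30, delta=2, new_sum=225+(2)=227 <-- matches target
Option C: A[0] 5->-16, delta=-21, new_sum=225+(-21)=204
Option D: A[8] 14->-9, delta=-23, new_sum=225+(-23)=202

Answer: B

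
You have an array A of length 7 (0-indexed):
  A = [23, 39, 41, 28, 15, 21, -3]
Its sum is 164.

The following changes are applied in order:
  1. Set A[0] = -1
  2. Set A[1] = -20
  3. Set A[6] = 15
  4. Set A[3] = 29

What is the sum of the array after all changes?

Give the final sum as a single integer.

Initial sum: 164
Change 1: A[0] 23 -> -1, delta = -24, sum = 140
Change 2: A[1] 39 -> -20, delta = -59, sum = 81
Change 3: A[6] -3 -> 15, delta = 18, sum = 99
Change 4: A[3] 28 -> 29, delta = 1, sum = 100

Answer: 100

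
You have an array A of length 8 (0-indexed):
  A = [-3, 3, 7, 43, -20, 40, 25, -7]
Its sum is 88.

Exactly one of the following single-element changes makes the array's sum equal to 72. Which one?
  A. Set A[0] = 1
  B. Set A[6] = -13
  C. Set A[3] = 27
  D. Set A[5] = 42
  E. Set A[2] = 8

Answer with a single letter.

Option A: A[0] -3->1, delta=4, new_sum=88+(4)=92
Option B: A[6] 25->-13, delta=-38, new_sum=88+(-38)=50
Option C: A[3] 43->27, delta=-16, new_sum=88+(-16)=72 <-- matches target
Option D: A[5] 40->42, delta=2, new_sum=88+(2)=90
Option E: A[2] 7->8, delta=1, new_sum=88+(1)=89

Answer: C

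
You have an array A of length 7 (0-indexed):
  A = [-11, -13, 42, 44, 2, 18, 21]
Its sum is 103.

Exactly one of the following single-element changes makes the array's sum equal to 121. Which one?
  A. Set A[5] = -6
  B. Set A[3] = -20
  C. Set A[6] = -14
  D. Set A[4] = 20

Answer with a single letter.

Answer: D

Derivation:
Option A: A[5] 18->-6, delta=-24, new_sum=103+(-24)=79
Option B: A[3] 44->-20, delta=-64, new_sum=103+(-64)=39
Option C: A[6] 21->-14, delta=-35, new_sum=103+(-35)=68
Option D: A[4] 2->20, delta=18, new_sum=103+(18)=121 <-- matches target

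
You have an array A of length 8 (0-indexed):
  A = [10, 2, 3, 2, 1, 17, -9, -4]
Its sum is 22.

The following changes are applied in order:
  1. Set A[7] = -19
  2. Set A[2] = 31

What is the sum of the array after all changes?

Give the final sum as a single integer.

Initial sum: 22
Change 1: A[7] -4 -> -19, delta = -15, sum = 7
Change 2: A[2] 3 -> 31, delta = 28, sum = 35

Answer: 35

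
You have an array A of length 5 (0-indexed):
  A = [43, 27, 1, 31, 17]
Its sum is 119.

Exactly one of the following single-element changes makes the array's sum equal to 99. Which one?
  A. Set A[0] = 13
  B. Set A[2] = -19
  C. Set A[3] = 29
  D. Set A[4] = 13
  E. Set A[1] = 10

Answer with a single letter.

Option A: A[0] 43->13, delta=-30, new_sum=119+(-30)=89
Option B: A[2] 1->-19, delta=-20, new_sum=119+(-20)=99 <-- matches target
Option C: A[3] 31->29, delta=-2, new_sum=119+(-2)=117
Option D: A[4] 17->13, delta=-4, new_sum=119+(-4)=115
Option E: A[1] 27->10, delta=-17, new_sum=119+(-17)=102

Answer: B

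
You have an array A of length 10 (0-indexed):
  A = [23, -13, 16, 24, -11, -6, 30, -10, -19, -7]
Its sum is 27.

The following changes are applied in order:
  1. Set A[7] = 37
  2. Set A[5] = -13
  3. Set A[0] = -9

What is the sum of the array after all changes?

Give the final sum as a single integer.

Initial sum: 27
Change 1: A[7] -10 -> 37, delta = 47, sum = 74
Change 2: A[5] -6 -> -13, delta = -7, sum = 67
Change 3: A[0] 23 -> -9, delta = -32, sum = 35

Answer: 35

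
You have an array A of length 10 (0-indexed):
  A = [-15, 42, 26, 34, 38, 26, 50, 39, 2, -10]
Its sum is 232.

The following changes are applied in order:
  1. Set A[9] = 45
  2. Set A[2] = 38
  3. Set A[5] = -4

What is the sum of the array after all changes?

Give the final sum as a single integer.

Answer: 269

Derivation:
Initial sum: 232
Change 1: A[9] -10 -> 45, delta = 55, sum = 287
Change 2: A[2] 26 -> 38, delta = 12, sum = 299
Change 3: A[5] 26 -> -4, delta = -30, sum = 269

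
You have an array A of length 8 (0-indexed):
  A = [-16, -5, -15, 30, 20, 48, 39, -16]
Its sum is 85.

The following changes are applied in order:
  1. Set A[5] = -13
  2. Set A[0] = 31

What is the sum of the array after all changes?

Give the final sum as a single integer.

Initial sum: 85
Change 1: A[5] 48 -> -13, delta = -61, sum = 24
Change 2: A[0] -16 -> 31, delta = 47, sum = 71

Answer: 71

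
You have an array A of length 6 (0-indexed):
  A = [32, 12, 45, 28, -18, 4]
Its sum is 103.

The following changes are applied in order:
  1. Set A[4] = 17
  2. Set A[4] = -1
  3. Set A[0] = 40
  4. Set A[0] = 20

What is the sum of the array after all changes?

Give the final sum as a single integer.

Answer: 108

Derivation:
Initial sum: 103
Change 1: A[4] -18 -> 17, delta = 35, sum = 138
Change 2: A[4] 17 -> -1, delta = -18, sum = 120
Change 3: A[0] 32 -> 40, delta = 8, sum = 128
Change 4: A[0] 40 -> 20, delta = -20, sum = 108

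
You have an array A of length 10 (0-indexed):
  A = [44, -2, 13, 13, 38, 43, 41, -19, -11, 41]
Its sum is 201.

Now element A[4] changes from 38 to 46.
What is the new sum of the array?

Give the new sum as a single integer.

Answer: 209

Derivation:
Old value at index 4: 38
New value at index 4: 46
Delta = 46 - 38 = 8
New sum = old_sum + delta = 201 + (8) = 209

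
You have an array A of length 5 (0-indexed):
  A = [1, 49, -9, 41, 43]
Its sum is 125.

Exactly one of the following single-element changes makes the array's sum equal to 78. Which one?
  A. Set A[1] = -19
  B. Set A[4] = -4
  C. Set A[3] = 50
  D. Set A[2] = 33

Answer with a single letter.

Answer: B

Derivation:
Option A: A[1] 49->-19, delta=-68, new_sum=125+(-68)=57
Option B: A[4] 43->-4, delta=-47, new_sum=125+(-47)=78 <-- matches target
Option C: A[3] 41->50, delta=9, new_sum=125+(9)=134
Option D: A[2] -9->33, delta=42, new_sum=125+(42)=167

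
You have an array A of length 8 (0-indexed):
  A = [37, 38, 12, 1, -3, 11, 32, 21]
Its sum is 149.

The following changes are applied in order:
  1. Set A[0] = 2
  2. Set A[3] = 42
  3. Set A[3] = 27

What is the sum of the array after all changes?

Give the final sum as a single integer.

Initial sum: 149
Change 1: A[0] 37 -> 2, delta = -35, sum = 114
Change 2: A[3] 1 -> 42, delta = 41, sum = 155
Change 3: A[3] 42 -> 27, delta = -15, sum = 140

Answer: 140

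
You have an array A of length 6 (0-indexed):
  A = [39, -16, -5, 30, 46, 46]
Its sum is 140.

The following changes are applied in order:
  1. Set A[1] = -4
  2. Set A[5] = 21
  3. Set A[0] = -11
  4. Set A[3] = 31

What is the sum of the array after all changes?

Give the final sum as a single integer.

Initial sum: 140
Change 1: A[1] -16 -> -4, delta = 12, sum = 152
Change 2: A[5] 46 -> 21, delta = -25, sum = 127
Change 3: A[0] 39 -> -11, delta = -50, sum = 77
Change 4: A[3] 30 -> 31, delta = 1, sum = 78

Answer: 78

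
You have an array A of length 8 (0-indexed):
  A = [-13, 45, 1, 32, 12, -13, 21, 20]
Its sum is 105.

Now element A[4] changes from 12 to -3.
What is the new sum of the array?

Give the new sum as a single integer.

Answer: 90

Derivation:
Old value at index 4: 12
New value at index 4: -3
Delta = -3 - 12 = -15
New sum = old_sum + delta = 105 + (-15) = 90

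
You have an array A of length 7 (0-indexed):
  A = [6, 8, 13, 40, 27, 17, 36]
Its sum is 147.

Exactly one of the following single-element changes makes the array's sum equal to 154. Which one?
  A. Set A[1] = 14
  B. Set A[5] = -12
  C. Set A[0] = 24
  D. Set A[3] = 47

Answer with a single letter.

Option A: A[1] 8->14, delta=6, new_sum=147+(6)=153
Option B: A[5] 17->-12, delta=-29, new_sum=147+(-29)=118
Option C: A[0] 6->24, delta=18, new_sum=147+(18)=165
Option D: A[3] 40->47, delta=7, new_sum=147+(7)=154 <-- matches target

Answer: D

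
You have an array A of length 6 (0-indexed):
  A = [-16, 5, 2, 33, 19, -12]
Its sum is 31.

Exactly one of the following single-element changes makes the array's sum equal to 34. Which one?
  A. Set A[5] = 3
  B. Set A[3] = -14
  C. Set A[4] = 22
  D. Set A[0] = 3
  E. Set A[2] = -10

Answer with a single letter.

Option A: A[5] -12->3, delta=15, new_sum=31+(15)=46
Option B: A[3] 33->-14, delta=-47, new_sum=31+(-47)=-16
Option C: A[4] 19->22, delta=3, new_sum=31+(3)=34 <-- matches target
Option D: A[0] -16->3, delta=19, new_sum=31+(19)=50
Option E: A[2] 2->-10, delta=-12, new_sum=31+(-12)=19

Answer: C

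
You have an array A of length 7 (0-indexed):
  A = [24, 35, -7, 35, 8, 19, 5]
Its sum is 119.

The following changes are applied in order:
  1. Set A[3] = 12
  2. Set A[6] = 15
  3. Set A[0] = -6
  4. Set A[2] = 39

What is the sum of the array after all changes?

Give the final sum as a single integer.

Initial sum: 119
Change 1: A[3] 35 -> 12, delta = -23, sum = 96
Change 2: A[6] 5 -> 15, delta = 10, sum = 106
Change 3: A[0] 24 -> -6, delta = -30, sum = 76
Change 4: A[2] -7 -> 39, delta = 46, sum = 122

Answer: 122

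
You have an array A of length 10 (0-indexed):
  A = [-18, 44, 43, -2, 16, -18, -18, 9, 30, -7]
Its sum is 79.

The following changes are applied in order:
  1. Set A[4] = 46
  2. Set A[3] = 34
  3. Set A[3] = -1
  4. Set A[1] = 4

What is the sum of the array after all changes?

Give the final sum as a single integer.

Answer: 70

Derivation:
Initial sum: 79
Change 1: A[4] 16 -> 46, delta = 30, sum = 109
Change 2: A[3] -2 -> 34, delta = 36, sum = 145
Change 3: A[3] 34 -> -1, delta = -35, sum = 110
Change 4: A[1] 44 -> 4, delta = -40, sum = 70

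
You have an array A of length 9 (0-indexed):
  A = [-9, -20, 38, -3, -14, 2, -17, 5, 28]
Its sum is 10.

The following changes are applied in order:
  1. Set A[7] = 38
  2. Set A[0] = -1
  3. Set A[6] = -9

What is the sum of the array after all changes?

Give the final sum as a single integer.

Answer: 59

Derivation:
Initial sum: 10
Change 1: A[7] 5 -> 38, delta = 33, sum = 43
Change 2: A[0] -9 -> -1, delta = 8, sum = 51
Change 3: A[6] -17 -> -9, delta = 8, sum = 59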